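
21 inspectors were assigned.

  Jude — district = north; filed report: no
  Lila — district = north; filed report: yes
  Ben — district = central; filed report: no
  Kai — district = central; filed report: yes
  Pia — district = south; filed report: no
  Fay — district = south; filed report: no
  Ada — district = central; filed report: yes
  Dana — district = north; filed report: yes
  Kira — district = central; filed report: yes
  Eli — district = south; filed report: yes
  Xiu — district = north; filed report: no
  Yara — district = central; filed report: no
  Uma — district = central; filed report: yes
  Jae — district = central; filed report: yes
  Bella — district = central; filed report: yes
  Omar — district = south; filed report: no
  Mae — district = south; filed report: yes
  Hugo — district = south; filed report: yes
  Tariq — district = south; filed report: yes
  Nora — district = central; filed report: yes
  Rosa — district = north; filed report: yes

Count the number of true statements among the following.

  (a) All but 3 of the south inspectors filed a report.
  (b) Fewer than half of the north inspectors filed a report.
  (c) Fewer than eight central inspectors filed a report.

(a) south: |A| = 7, |A ∩ B| = 4; needs |A ∖ B| = 3 — true.
(b) north: |A| = 5, |A ∩ B| = 3; needs |A ∩ B| < |A ∖ B| — false.
(c) central: |A| = 9, |A ∩ B| = 7; needs |A ∩ B| < 8 — true.

2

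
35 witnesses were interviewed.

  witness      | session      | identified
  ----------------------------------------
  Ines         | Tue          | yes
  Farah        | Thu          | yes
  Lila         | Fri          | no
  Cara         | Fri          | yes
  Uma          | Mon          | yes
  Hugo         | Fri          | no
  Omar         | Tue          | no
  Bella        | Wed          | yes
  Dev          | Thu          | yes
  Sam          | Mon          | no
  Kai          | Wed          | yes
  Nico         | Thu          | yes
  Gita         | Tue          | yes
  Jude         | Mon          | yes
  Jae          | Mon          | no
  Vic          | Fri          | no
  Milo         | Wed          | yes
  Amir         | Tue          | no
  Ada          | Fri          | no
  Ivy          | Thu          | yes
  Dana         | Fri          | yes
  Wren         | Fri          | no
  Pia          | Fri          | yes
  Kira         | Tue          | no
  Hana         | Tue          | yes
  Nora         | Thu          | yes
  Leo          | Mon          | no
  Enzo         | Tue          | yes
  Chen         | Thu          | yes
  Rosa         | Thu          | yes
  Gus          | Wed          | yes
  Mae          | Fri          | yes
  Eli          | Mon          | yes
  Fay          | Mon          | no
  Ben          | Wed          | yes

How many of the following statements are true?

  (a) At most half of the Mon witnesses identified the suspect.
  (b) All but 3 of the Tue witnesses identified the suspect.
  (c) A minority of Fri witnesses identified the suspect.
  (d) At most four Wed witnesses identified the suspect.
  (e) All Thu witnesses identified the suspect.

4

(a) Mon: |A| = 7, |A ∩ B| = 3; needs |A ∩ B| ≤ |A ∖ B| — true.
(b) Tue: |A| = 7, |A ∩ B| = 4; needs |A ∖ B| = 3 — true.
(c) Fri: |A| = 9, |A ∩ B| = 4; needs |A ∩ B| < |A ∖ B| — true.
(d) Wed: |A| = 5, |A ∩ B| = 5; needs |A ∩ B| ≤ 4 — false.
(e) Thu: |A| = 7, |A ∩ B| = 7; needs A ⊆ B, i.e. every element of A is in B (|A ∖ B| = 0) — true.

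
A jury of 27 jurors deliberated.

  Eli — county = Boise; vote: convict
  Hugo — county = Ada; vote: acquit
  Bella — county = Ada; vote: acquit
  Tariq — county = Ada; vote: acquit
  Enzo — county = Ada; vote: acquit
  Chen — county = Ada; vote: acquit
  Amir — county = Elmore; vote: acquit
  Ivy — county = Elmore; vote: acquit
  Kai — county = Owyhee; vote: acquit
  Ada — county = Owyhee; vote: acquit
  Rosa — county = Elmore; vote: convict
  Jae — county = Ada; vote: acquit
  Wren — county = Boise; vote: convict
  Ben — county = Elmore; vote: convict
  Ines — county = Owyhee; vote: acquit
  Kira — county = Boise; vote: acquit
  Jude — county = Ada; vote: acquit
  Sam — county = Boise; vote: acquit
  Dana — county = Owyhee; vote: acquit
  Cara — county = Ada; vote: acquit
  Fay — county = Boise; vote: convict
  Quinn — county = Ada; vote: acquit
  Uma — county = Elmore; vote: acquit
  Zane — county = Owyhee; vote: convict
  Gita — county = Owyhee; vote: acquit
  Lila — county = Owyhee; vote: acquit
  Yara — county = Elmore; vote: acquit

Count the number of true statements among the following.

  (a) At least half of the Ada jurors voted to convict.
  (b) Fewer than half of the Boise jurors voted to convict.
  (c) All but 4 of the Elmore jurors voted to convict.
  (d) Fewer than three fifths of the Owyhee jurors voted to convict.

2

(a) Ada: |A| = 9, |A ∩ B| = 0; needs |A ∩ B| ≥ |A ∖ B| — false.
(b) Boise: |A| = 5, |A ∩ B| = 3; needs |A ∩ B| < |A ∖ B| — false.
(c) Elmore: |A| = 6, |A ∩ B| = 2; needs |A ∖ B| = 4 — true.
(d) Owyhee: |A| = 7, |A ∩ B| = 1; needs |A ∩ B| / |A| < 3/5 — true.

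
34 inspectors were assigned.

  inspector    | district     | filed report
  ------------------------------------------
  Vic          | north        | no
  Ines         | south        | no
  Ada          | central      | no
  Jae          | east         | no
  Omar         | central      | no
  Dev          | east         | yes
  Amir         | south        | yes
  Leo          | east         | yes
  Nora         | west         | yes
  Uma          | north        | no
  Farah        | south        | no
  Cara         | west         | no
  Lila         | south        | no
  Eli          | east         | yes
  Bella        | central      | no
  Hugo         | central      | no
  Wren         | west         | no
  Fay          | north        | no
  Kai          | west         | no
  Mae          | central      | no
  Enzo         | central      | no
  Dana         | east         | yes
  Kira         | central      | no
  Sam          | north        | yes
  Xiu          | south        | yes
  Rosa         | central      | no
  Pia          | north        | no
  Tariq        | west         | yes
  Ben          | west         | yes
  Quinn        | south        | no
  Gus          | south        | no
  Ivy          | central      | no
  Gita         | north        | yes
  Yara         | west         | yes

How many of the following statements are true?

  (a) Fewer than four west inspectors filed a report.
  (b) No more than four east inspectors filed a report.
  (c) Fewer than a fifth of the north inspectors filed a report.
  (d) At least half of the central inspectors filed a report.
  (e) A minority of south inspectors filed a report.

2

(a) west: |A| = 7, |A ∩ B| = 4; needs |A ∩ B| < 4 — false.
(b) east: |A| = 5, |A ∩ B| = 4; needs |A ∩ B| ≤ 4 — true.
(c) north: |A| = 6, |A ∩ B| = 2; needs |A ∩ B| / |A| < 1/5 — false.
(d) central: |A| = 9, |A ∩ B| = 0; needs |A ∩ B| ≥ |A ∖ B| — false.
(e) south: |A| = 7, |A ∩ B| = 2; needs |A ∩ B| < |A ∖ B| — true.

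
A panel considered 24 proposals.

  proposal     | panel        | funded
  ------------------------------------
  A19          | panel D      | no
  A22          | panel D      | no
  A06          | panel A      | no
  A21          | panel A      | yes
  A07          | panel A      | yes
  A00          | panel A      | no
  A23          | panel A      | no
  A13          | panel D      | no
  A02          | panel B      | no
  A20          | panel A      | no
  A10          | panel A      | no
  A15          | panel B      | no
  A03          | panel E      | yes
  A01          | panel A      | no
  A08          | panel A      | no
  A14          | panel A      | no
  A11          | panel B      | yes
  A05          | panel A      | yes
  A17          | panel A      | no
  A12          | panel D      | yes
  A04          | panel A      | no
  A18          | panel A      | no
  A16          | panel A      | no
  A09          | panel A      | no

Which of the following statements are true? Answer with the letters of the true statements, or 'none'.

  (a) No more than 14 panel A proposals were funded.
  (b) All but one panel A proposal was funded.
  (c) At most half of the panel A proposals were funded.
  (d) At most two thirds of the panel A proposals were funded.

(a), (c), (d)

|A| = 16, |A ∩ B| = 3, |A ∖ B| = 13.
(a) |A ∩ B| ≤ 14: holds.
(b) |A ∖ B| = 1: fails.
(c) |A ∩ B| ≤ |A ∖ B|: holds.
(d) |A ∩ B| / |A| ≤ 2/3: holds.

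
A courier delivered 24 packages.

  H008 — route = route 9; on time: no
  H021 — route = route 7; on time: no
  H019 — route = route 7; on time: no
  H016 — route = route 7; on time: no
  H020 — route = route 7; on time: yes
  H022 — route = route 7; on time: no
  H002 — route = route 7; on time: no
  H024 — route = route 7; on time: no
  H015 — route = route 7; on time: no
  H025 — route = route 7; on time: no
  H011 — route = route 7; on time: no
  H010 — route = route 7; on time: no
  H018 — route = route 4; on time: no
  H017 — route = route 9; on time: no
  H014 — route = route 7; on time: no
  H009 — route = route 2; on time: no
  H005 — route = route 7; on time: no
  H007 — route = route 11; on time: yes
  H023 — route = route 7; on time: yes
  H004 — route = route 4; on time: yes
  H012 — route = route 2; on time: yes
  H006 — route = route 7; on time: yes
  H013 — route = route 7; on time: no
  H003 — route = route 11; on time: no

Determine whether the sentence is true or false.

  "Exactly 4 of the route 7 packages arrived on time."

The determiner here denotes the relation: |A ∩ B| = 4.
|A| = 16, |A ∩ B| = 3, |A ∖ B| = 13.
|A ∩ B| = 3, so the statement is false.

False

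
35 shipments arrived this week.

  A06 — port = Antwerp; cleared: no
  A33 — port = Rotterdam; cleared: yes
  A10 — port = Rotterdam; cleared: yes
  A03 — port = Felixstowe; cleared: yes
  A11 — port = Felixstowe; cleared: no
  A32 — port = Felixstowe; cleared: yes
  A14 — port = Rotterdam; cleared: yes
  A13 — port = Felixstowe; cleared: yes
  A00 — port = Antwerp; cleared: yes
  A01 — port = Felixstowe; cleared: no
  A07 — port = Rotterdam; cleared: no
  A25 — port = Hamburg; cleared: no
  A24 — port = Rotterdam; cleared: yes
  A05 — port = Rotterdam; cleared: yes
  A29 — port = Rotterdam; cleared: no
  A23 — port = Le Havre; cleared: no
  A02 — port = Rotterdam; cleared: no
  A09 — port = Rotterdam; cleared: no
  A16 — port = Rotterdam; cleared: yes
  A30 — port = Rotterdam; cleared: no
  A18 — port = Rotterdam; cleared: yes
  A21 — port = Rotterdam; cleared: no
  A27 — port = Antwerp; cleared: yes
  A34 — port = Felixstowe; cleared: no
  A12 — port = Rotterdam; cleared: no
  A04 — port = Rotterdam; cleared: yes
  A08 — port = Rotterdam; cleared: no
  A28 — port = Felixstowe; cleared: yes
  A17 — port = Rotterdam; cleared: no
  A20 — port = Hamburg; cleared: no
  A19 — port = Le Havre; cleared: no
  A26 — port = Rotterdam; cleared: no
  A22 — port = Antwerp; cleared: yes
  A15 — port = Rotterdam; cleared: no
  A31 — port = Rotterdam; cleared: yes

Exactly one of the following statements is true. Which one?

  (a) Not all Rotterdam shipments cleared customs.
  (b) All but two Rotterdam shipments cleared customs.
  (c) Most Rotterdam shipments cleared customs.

|A| = 20, |A ∩ B| = 9, |A ∖ B| = 11.
(a) requires A ⊄ B (|A ∖ B| ≥ 1): true.
(b) requires |A ∖ B| = 2: false.
(c) requires |A ∩ B| > |A ∖ B|: false.

(a)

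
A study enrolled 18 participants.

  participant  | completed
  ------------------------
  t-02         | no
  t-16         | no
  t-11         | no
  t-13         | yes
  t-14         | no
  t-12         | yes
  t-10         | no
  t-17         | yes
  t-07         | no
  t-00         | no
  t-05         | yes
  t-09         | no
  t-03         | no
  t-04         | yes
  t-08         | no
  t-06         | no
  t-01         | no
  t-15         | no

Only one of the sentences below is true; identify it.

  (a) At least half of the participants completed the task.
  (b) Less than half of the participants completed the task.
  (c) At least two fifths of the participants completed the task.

|A| = 18, |A ∩ B| = 5, |A ∖ B| = 13.
(a) requires |A ∩ B| ≥ |A ∖ B|: false.
(b) requires |A ∩ B| < |A ∖ B|: true.
(c) requires |A ∩ B| / |A| ≥ 2/5: false.

(b)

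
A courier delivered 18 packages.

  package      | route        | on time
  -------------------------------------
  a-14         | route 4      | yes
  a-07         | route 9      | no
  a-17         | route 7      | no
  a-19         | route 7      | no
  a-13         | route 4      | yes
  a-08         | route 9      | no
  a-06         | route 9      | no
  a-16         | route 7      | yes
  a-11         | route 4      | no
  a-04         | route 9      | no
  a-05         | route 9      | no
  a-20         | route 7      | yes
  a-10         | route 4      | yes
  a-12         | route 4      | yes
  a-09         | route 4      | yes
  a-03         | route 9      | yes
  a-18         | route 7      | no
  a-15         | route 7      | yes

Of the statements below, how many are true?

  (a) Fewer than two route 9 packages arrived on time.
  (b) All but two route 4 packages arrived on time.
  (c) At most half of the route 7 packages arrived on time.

(a) route 9: |A| = 6, |A ∩ B| = 1; needs |A ∩ B| < 2 — true.
(b) route 4: |A| = 6, |A ∩ B| = 5; needs |A ∖ B| = 2 — false.
(c) route 7: |A| = 6, |A ∩ B| = 3; needs |A ∩ B| ≤ |A ∖ B| — true.

2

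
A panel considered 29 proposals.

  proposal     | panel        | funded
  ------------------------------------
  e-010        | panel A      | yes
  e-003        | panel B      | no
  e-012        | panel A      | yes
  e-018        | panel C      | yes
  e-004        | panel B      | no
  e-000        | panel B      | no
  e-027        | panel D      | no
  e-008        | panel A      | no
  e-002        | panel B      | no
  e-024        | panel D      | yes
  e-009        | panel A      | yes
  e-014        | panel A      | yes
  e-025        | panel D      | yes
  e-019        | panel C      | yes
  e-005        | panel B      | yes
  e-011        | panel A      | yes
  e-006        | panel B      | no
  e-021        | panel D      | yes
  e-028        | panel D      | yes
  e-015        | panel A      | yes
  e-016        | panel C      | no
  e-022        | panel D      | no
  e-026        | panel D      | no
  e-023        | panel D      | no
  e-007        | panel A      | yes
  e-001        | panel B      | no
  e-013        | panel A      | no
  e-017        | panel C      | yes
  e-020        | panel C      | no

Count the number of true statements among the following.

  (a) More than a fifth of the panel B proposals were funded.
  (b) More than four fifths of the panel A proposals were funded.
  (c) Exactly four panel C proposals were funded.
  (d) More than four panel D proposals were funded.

(a) panel B: |A| = 7, |A ∩ B| = 1; needs |A ∩ B| / |A| > 1/5 — false.
(b) panel A: |A| = 9, |A ∩ B| = 7; needs |A ∩ B| / |A| > 4/5 — false.
(c) panel C: |A| = 5, |A ∩ B| = 3; needs |A ∩ B| = 4 — false.
(d) panel D: |A| = 8, |A ∩ B| = 4; needs |A ∩ B| > 4 — false.

0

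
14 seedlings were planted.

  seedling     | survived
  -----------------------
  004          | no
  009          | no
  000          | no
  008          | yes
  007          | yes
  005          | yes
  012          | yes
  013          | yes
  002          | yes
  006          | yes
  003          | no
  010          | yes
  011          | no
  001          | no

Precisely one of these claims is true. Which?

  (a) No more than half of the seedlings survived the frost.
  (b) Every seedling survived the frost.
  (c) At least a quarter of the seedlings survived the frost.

|A| = 14, |A ∩ B| = 8, |A ∖ B| = 6.
(a) requires |A ∩ B| ≤ |A ∖ B|: false.
(b) requires A ⊆ B, i.e. every element of A is in B (|A ∖ B| = 0): false.
(c) requires |A ∩ B| / |A| ≥ 1/4: true.

(c)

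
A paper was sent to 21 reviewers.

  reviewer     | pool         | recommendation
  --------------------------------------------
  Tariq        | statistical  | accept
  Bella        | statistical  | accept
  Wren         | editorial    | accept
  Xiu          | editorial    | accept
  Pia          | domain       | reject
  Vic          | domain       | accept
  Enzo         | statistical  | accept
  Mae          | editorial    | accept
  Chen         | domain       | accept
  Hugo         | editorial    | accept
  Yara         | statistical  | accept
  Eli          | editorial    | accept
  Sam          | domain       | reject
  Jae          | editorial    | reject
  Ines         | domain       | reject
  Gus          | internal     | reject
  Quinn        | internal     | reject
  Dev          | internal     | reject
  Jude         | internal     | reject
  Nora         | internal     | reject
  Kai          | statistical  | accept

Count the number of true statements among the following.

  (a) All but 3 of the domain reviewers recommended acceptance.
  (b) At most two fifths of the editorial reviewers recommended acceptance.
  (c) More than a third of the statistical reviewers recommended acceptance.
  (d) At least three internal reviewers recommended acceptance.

2

(a) domain: |A| = 5, |A ∩ B| = 2; needs |A ∖ B| = 3 — true.
(b) editorial: |A| = 6, |A ∩ B| = 5; needs |A ∩ B| / |A| ≤ 2/5 — false.
(c) statistical: |A| = 5, |A ∩ B| = 5; needs |A ∩ B| / |A| > 1/3 — true.
(d) internal: |A| = 5, |A ∩ B| = 0; needs |A ∩ B| ≥ 3 — false.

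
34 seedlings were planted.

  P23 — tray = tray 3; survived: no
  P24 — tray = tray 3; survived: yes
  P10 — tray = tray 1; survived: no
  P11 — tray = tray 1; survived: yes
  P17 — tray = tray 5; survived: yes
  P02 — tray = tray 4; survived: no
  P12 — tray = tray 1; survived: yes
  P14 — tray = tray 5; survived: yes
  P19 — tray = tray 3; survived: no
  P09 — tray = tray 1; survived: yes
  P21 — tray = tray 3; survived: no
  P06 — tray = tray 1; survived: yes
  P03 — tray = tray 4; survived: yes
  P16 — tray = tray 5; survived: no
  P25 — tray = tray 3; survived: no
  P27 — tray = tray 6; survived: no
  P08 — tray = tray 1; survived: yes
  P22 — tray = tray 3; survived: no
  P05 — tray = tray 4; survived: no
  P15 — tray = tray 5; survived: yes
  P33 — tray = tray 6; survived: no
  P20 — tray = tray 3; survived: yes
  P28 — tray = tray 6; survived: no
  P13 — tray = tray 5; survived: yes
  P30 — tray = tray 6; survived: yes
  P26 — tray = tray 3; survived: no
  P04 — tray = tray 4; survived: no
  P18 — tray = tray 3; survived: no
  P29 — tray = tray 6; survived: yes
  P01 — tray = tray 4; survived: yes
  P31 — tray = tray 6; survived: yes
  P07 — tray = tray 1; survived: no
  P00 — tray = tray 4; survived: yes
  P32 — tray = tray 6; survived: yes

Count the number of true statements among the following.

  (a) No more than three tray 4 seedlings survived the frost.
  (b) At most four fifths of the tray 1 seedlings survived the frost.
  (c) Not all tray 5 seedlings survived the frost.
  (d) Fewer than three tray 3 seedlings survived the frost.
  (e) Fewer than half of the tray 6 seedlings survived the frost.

4

(a) tray 4: |A| = 6, |A ∩ B| = 3; needs |A ∩ B| ≤ 3 — true.
(b) tray 1: |A| = 7, |A ∩ B| = 5; needs |A ∩ B| / |A| ≤ 4/5 — true.
(c) tray 5: |A| = 5, |A ∩ B| = 4; needs A ⊄ B (|A ∖ B| ≥ 1) — true.
(d) tray 3: |A| = 9, |A ∩ B| = 2; needs |A ∩ B| < 3 — true.
(e) tray 6: |A| = 7, |A ∩ B| = 4; needs |A ∩ B| < |A ∖ B| — false.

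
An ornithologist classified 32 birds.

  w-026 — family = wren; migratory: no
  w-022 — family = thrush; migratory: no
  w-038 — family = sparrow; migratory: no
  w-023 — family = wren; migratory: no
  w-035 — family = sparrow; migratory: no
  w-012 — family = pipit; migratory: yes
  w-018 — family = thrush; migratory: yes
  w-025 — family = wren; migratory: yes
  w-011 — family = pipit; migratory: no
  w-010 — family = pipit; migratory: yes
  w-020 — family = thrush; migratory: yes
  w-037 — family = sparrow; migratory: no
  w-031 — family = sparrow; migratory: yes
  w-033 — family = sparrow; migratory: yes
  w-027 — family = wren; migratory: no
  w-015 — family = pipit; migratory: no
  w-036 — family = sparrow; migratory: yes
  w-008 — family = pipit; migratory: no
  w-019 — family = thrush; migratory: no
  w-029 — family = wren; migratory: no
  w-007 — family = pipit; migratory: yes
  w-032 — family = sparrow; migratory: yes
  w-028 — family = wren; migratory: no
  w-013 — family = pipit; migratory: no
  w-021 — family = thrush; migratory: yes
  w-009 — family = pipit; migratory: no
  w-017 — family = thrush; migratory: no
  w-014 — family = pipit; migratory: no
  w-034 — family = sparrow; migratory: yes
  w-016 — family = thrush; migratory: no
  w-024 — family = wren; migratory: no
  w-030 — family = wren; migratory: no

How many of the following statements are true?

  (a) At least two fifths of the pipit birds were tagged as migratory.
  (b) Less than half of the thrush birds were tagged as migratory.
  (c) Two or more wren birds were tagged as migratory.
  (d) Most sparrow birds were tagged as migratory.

2

(a) pipit: |A| = 9, |A ∩ B| = 3; needs |A ∩ B| / |A| ≥ 2/5 — false.
(b) thrush: |A| = 7, |A ∩ B| = 3; needs |A ∩ B| < |A ∖ B| — true.
(c) wren: |A| = 8, |A ∩ B| = 1; needs |A ∩ B| ≥ 2 — false.
(d) sparrow: |A| = 8, |A ∩ B| = 5; needs |A ∩ B| > |A ∖ B| — true.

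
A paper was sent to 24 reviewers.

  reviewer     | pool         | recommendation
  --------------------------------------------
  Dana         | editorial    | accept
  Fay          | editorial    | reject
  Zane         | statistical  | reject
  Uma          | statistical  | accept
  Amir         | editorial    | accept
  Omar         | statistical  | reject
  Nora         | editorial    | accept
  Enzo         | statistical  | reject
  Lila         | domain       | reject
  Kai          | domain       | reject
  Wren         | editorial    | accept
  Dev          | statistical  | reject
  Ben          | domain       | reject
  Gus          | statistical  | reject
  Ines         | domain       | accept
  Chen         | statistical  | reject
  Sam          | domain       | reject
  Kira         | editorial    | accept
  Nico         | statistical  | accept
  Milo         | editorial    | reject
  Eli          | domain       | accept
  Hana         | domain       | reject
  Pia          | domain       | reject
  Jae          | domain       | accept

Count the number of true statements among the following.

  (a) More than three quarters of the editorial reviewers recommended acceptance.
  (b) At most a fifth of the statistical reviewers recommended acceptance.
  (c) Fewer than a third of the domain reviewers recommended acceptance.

0

(a) editorial: |A| = 7, |A ∩ B| = 5; needs |A ∩ B| / |A| > 3/4 — false.
(b) statistical: |A| = 8, |A ∩ B| = 2; needs |A ∩ B| / |A| ≤ 1/5 — false.
(c) domain: |A| = 9, |A ∩ B| = 3; needs |A ∩ B| / |A| < 1/3 — false.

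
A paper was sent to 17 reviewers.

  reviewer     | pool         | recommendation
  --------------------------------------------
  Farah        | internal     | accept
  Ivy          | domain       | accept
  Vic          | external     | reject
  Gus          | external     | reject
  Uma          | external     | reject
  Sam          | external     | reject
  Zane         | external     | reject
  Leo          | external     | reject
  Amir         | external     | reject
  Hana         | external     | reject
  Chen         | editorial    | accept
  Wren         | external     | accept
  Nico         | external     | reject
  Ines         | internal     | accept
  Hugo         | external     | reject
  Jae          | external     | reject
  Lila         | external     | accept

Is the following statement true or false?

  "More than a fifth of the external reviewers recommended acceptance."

Truth condition: |A ∩ B| / |A| > 1/5.
A (the restrictor) = {Vic, Gus, Uma, Sam, Zane, Leo, Amir, Hana, Wren, Nico, Hugo, Jae, Lila}, |A| = 13.
A ∩ B = {Wren, Lila}, so |A ∩ B| = 2.
A ∖ B = {Vic, Gus, Uma, Sam, Zane, Leo, Amir, Hana, Nico, Hugo, Jae}, so |A ∖ B| = 11.
|A ∩ B|/|A| = 2/13, so the statement is false.

False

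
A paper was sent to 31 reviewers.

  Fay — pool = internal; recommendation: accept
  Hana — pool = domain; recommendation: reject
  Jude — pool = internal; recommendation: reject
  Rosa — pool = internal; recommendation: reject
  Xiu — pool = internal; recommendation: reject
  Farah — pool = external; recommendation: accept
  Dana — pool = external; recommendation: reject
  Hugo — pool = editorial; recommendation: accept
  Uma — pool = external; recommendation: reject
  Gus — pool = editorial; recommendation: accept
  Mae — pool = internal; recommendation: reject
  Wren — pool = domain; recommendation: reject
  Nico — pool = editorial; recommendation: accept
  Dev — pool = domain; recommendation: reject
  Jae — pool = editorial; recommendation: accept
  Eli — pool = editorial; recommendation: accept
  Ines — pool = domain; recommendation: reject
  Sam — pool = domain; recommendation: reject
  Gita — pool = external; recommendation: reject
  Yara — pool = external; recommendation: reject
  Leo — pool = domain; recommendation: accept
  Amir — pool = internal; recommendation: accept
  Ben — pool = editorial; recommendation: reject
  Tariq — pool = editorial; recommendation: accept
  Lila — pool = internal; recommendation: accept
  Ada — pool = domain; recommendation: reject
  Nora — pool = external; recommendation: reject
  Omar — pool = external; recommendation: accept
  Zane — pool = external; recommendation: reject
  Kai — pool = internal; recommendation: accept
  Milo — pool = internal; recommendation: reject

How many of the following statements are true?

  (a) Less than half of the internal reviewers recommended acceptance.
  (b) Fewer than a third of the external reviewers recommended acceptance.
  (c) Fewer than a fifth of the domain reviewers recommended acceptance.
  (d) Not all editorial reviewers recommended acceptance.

4

(a) internal: |A| = 9, |A ∩ B| = 4; needs |A ∩ B| < |A ∖ B| — true.
(b) external: |A| = 8, |A ∩ B| = 2; needs |A ∩ B| / |A| < 1/3 — true.
(c) domain: |A| = 7, |A ∩ B| = 1; needs |A ∩ B| / |A| < 1/5 — true.
(d) editorial: |A| = 7, |A ∩ B| = 6; needs A ⊄ B (|A ∖ B| ≥ 1) — true.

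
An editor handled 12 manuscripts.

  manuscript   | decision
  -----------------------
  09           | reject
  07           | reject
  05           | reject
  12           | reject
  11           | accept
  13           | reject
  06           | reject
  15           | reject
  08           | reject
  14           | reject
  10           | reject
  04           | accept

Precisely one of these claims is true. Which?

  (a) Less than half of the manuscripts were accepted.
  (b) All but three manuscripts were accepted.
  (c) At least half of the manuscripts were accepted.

(a)

|A| = 12, |A ∩ B| = 2, |A ∖ B| = 10.
(a) requires |A ∩ B| < |A ∖ B|: true.
(b) requires |A ∖ B| = 3: false.
(c) requires |A ∩ B| ≥ |A ∖ B|: false.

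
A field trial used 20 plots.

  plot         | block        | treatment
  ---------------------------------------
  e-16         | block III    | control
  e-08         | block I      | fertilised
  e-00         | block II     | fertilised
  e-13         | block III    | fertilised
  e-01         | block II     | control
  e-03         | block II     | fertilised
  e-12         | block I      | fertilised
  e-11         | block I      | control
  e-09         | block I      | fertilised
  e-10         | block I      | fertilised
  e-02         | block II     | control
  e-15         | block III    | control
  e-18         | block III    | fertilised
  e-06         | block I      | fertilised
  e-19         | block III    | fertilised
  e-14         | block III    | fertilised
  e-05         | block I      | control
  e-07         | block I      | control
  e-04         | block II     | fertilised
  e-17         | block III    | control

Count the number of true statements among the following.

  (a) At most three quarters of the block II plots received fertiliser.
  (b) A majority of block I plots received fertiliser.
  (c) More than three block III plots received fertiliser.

(a) block II: |A| = 5, |A ∩ B| = 3; needs |A ∩ B| / |A| ≤ 3/4 — true.
(b) block I: |A| = 8, |A ∩ B| = 5; needs |A ∩ B| > |A ∖ B| — true.
(c) block III: |A| = 7, |A ∩ B| = 4; needs |A ∩ B| > 3 — true.

3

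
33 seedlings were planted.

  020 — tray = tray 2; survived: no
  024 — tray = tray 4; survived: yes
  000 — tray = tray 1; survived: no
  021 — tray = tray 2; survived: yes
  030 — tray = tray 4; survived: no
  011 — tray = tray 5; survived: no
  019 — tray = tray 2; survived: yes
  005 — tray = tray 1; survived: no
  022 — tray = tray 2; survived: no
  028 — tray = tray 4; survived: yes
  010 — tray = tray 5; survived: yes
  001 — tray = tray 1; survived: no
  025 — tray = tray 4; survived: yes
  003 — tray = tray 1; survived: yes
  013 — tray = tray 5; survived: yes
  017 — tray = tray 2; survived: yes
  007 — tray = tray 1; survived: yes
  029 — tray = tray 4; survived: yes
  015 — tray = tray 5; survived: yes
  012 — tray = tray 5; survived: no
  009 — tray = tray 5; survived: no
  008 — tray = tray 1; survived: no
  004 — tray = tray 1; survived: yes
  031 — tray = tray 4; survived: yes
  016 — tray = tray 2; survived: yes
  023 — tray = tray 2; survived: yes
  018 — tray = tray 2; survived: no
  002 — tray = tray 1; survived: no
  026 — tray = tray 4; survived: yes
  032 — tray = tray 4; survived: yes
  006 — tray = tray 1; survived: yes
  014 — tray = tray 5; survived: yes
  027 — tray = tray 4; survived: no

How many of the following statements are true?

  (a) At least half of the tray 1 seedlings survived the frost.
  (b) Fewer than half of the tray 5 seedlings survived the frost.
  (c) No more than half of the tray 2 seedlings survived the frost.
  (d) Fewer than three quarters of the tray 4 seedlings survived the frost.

0

(a) tray 1: |A| = 9, |A ∩ B| = 4; needs |A ∩ B| ≥ |A ∖ B| — false.
(b) tray 5: |A| = 7, |A ∩ B| = 4; needs |A ∩ B| < |A ∖ B| — false.
(c) tray 2: |A| = 8, |A ∩ B| = 5; needs |A ∩ B| ≤ |A ∖ B| — false.
(d) tray 4: |A| = 9, |A ∩ B| = 7; needs |A ∩ B| / |A| < 3/4 — false.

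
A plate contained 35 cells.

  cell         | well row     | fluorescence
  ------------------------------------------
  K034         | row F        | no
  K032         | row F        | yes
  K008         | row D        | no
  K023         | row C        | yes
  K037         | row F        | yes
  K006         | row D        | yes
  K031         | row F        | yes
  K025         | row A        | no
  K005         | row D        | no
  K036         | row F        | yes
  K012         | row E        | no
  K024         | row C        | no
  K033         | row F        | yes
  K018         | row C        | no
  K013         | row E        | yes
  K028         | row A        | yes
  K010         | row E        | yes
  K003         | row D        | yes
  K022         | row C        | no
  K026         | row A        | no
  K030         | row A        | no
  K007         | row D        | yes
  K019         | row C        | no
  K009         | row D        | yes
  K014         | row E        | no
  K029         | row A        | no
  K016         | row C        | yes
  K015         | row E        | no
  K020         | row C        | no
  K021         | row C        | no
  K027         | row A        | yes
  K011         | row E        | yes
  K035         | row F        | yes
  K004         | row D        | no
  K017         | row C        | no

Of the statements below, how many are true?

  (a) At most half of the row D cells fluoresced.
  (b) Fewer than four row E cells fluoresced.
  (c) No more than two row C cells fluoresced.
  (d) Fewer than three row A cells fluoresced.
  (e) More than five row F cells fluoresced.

(a) row D: |A| = 7, |A ∩ B| = 4; needs |A ∩ B| ≤ |A ∖ B| — false.
(b) row E: |A| = 6, |A ∩ B| = 3; needs |A ∩ B| < 4 — true.
(c) row C: |A| = 9, |A ∩ B| = 2; needs |A ∩ B| ≤ 2 — true.
(d) row A: |A| = 6, |A ∩ B| = 2; needs |A ∩ B| < 3 — true.
(e) row F: |A| = 7, |A ∩ B| = 6; needs |A ∩ B| > 5 — true.

4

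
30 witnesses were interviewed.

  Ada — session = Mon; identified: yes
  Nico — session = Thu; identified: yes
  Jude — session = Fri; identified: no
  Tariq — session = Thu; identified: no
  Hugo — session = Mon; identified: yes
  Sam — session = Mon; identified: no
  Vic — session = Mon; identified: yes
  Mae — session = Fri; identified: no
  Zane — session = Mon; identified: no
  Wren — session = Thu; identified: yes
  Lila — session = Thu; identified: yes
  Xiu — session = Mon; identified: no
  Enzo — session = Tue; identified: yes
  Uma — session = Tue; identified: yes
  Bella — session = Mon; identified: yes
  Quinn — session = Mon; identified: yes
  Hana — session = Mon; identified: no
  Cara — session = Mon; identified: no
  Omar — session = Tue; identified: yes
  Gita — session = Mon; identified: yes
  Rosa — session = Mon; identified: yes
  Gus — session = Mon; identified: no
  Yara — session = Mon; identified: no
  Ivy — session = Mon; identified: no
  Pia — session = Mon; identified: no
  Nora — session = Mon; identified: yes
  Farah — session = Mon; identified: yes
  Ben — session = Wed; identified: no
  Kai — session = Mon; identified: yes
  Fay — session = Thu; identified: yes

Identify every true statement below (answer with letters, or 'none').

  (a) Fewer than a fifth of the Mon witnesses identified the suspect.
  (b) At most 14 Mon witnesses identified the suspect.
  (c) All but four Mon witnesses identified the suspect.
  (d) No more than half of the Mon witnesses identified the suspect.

|A| = 19, |A ∩ B| = 10, |A ∖ B| = 9.
(a) |A ∩ B| / |A| < 1/5: fails.
(b) |A ∩ B| ≤ 14: holds.
(c) |A ∖ B| = 4: fails.
(d) |A ∩ B| ≤ |A ∖ B|: fails.

(b)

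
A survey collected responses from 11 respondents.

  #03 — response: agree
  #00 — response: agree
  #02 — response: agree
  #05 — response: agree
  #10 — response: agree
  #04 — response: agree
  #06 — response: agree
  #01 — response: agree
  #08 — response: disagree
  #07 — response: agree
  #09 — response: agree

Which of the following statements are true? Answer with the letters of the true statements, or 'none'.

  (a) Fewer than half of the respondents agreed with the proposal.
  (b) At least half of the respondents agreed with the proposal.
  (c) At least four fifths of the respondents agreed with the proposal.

(b), (c)

|A| = 11, |A ∩ B| = 10, |A ∖ B| = 1.
(a) |A ∩ B| < |A ∖ B|: fails.
(b) |A ∩ B| ≥ |A ∖ B|: holds.
(c) |A ∩ B| / |A| ≥ 4/5: holds.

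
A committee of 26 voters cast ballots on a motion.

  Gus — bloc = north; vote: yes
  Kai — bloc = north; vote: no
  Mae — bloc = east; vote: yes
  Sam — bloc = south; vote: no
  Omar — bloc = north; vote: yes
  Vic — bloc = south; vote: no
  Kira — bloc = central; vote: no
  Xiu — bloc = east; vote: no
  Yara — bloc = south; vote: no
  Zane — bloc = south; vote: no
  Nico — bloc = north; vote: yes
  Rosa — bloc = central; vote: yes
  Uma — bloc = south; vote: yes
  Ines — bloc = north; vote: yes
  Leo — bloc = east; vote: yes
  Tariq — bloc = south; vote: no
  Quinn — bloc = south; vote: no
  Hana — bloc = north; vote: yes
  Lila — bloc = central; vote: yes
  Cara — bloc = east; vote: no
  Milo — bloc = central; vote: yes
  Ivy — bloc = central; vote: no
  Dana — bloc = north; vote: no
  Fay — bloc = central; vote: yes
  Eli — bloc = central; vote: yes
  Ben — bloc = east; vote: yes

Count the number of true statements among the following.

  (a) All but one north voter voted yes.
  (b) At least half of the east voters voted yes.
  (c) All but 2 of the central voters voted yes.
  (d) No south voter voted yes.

(a) north: |A| = 7, |A ∩ B| = 5; needs |A ∖ B| = 1 — false.
(b) east: |A| = 5, |A ∩ B| = 3; needs |A ∩ B| ≥ |A ∖ B| — true.
(c) central: |A| = 7, |A ∩ B| = 5; needs |A ∖ B| = 2 — true.
(d) south: |A| = 7, |A ∩ B| = 1; needs A ∩ B = ∅ (|A ∩ B| = 0) — false.

2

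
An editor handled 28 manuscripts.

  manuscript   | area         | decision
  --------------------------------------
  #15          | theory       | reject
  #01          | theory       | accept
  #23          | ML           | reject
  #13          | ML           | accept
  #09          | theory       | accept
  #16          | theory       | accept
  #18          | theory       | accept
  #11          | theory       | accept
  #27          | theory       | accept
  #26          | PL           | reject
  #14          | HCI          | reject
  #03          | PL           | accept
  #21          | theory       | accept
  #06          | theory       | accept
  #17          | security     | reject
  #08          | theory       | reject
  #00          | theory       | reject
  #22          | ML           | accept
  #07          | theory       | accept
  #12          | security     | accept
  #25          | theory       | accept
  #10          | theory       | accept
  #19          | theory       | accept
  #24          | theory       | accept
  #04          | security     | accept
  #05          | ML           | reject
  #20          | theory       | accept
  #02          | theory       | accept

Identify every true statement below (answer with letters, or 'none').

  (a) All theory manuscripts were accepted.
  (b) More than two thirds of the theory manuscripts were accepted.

|A| = 18, |A ∩ B| = 15, |A ∖ B| = 3.
(a) A ⊆ B, i.e. every element of A is in B (|A ∖ B| = 0): fails.
(b) |A ∩ B| / |A| > 2/3: holds.

(b)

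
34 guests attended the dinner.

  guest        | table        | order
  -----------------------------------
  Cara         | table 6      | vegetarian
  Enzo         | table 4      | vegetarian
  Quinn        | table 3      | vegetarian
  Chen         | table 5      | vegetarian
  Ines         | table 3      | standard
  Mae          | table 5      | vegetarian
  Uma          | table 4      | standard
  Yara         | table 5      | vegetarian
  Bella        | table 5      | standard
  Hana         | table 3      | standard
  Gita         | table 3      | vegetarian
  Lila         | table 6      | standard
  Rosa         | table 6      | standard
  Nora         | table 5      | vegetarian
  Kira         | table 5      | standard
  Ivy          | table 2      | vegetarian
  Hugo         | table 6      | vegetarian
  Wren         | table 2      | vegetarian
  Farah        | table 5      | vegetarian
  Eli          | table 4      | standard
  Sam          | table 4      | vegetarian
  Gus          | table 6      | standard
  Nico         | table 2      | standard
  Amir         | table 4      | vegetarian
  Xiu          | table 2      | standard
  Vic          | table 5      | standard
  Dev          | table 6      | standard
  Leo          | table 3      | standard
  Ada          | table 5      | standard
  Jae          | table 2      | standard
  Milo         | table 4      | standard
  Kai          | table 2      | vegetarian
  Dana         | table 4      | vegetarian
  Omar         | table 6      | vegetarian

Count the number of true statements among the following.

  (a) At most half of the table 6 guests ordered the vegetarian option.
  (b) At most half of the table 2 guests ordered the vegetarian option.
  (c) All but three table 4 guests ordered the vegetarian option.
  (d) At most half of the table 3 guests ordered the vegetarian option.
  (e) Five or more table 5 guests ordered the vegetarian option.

(a) table 6: |A| = 7, |A ∩ B| = 3; needs |A ∩ B| ≤ |A ∖ B| — true.
(b) table 2: |A| = 6, |A ∩ B| = 3; needs |A ∩ B| ≤ |A ∖ B| — true.
(c) table 4: |A| = 7, |A ∩ B| = 4; needs |A ∖ B| = 3 — true.
(d) table 3: |A| = 5, |A ∩ B| = 2; needs |A ∩ B| ≤ |A ∖ B| — true.
(e) table 5: |A| = 9, |A ∩ B| = 5; needs |A ∩ B| ≥ 5 — true.

5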